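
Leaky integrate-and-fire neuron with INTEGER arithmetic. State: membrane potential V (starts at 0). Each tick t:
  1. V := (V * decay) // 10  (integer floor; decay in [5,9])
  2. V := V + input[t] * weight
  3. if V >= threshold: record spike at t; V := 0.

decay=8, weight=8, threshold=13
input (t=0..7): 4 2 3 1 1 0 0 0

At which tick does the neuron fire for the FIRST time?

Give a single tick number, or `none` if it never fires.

t=0: input=4 -> V=0 FIRE
t=1: input=2 -> V=0 FIRE
t=2: input=3 -> V=0 FIRE
t=3: input=1 -> V=8
t=4: input=1 -> V=0 FIRE
t=5: input=0 -> V=0
t=6: input=0 -> V=0
t=7: input=0 -> V=0

Answer: 0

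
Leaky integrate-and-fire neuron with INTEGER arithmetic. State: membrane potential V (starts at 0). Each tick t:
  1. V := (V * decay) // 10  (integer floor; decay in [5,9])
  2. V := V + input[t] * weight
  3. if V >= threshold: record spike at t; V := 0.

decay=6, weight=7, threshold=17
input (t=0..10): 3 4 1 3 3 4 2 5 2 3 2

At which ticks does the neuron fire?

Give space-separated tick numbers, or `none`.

Answer: 0 1 3 4 5 7 9

Derivation:
t=0: input=3 -> V=0 FIRE
t=1: input=4 -> V=0 FIRE
t=2: input=1 -> V=7
t=3: input=3 -> V=0 FIRE
t=4: input=3 -> V=0 FIRE
t=5: input=4 -> V=0 FIRE
t=6: input=2 -> V=14
t=7: input=5 -> V=0 FIRE
t=8: input=2 -> V=14
t=9: input=3 -> V=0 FIRE
t=10: input=2 -> V=14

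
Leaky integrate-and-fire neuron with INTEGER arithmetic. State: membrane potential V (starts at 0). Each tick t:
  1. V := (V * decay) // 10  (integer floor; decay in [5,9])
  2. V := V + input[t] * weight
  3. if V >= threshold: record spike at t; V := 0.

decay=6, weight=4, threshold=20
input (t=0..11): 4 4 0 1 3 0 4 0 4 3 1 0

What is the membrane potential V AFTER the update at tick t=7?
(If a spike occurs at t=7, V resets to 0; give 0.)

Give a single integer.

t=0: input=4 -> V=16
t=1: input=4 -> V=0 FIRE
t=2: input=0 -> V=0
t=3: input=1 -> V=4
t=4: input=3 -> V=14
t=5: input=0 -> V=8
t=6: input=4 -> V=0 FIRE
t=7: input=0 -> V=0
t=8: input=4 -> V=16
t=9: input=3 -> V=0 FIRE
t=10: input=1 -> V=4
t=11: input=0 -> V=2

Answer: 0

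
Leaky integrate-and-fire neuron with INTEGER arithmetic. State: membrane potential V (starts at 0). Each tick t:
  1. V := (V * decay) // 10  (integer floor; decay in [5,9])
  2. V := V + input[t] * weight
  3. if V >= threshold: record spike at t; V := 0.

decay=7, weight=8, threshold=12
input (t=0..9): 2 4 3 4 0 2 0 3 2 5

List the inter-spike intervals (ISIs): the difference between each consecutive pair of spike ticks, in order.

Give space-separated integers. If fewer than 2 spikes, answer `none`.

t=0: input=2 -> V=0 FIRE
t=1: input=4 -> V=0 FIRE
t=2: input=3 -> V=0 FIRE
t=3: input=4 -> V=0 FIRE
t=4: input=0 -> V=0
t=5: input=2 -> V=0 FIRE
t=6: input=0 -> V=0
t=7: input=3 -> V=0 FIRE
t=8: input=2 -> V=0 FIRE
t=9: input=5 -> V=0 FIRE

Answer: 1 1 1 2 2 1 1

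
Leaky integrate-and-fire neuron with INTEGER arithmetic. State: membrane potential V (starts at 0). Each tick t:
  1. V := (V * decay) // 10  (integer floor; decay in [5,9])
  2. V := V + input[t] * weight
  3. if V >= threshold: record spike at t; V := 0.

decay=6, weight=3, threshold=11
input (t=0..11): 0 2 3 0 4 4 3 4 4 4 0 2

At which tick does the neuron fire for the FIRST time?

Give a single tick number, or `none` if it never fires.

Answer: 2

Derivation:
t=0: input=0 -> V=0
t=1: input=2 -> V=6
t=2: input=3 -> V=0 FIRE
t=3: input=0 -> V=0
t=4: input=4 -> V=0 FIRE
t=5: input=4 -> V=0 FIRE
t=6: input=3 -> V=9
t=7: input=4 -> V=0 FIRE
t=8: input=4 -> V=0 FIRE
t=9: input=4 -> V=0 FIRE
t=10: input=0 -> V=0
t=11: input=2 -> V=6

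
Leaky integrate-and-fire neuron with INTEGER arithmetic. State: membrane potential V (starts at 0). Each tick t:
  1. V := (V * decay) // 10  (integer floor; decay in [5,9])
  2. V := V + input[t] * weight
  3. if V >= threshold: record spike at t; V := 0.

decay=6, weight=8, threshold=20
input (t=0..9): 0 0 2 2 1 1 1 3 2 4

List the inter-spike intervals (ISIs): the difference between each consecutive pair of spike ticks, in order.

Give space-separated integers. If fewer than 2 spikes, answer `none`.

Answer: 4 2

Derivation:
t=0: input=0 -> V=0
t=1: input=0 -> V=0
t=2: input=2 -> V=16
t=3: input=2 -> V=0 FIRE
t=4: input=1 -> V=8
t=5: input=1 -> V=12
t=6: input=1 -> V=15
t=7: input=3 -> V=0 FIRE
t=8: input=2 -> V=16
t=9: input=4 -> V=0 FIRE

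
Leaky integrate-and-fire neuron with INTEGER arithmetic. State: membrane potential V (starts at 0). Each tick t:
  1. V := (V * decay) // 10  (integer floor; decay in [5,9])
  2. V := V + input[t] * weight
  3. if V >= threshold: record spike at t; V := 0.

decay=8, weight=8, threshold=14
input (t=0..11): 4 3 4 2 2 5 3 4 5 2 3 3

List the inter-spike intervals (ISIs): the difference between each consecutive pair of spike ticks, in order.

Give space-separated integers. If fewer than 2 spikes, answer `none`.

Answer: 1 1 1 1 1 1 1 1 1 1 1

Derivation:
t=0: input=4 -> V=0 FIRE
t=1: input=3 -> V=0 FIRE
t=2: input=4 -> V=0 FIRE
t=3: input=2 -> V=0 FIRE
t=4: input=2 -> V=0 FIRE
t=5: input=5 -> V=0 FIRE
t=6: input=3 -> V=0 FIRE
t=7: input=4 -> V=0 FIRE
t=8: input=5 -> V=0 FIRE
t=9: input=2 -> V=0 FIRE
t=10: input=3 -> V=0 FIRE
t=11: input=3 -> V=0 FIRE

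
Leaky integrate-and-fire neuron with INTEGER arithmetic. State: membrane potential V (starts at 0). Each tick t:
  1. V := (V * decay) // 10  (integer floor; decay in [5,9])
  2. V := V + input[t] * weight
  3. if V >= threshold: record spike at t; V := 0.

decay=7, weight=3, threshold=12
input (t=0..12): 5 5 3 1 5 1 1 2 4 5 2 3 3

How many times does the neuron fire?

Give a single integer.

Answer: 6

Derivation:
t=0: input=5 -> V=0 FIRE
t=1: input=5 -> V=0 FIRE
t=2: input=3 -> V=9
t=3: input=1 -> V=9
t=4: input=5 -> V=0 FIRE
t=5: input=1 -> V=3
t=6: input=1 -> V=5
t=7: input=2 -> V=9
t=8: input=4 -> V=0 FIRE
t=9: input=5 -> V=0 FIRE
t=10: input=2 -> V=6
t=11: input=3 -> V=0 FIRE
t=12: input=3 -> V=9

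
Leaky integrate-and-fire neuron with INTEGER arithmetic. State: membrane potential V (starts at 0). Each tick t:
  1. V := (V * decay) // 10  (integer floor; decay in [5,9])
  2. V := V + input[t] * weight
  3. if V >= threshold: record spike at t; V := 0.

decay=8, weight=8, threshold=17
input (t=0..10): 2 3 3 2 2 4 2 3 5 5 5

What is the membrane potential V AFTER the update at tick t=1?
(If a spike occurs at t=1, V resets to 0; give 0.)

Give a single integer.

Answer: 0

Derivation:
t=0: input=2 -> V=16
t=1: input=3 -> V=0 FIRE
t=2: input=3 -> V=0 FIRE
t=3: input=2 -> V=16
t=4: input=2 -> V=0 FIRE
t=5: input=4 -> V=0 FIRE
t=6: input=2 -> V=16
t=7: input=3 -> V=0 FIRE
t=8: input=5 -> V=0 FIRE
t=9: input=5 -> V=0 FIRE
t=10: input=5 -> V=0 FIRE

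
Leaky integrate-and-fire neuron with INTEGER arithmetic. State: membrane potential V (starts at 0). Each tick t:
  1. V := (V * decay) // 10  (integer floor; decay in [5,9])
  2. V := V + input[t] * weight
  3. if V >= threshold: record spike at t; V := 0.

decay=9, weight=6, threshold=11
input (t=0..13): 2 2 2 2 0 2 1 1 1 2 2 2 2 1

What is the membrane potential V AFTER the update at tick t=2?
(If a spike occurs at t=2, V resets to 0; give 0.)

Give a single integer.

t=0: input=2 -> V=0 FIRE
t=1: input=2 -> V=0 FIRE
t=2: input=2 -> V=0 FIRE
t=3: input=2 -> V=0 FIRE
t=4: input=0 -> V=0
t=5: input=2 -> V=0 FIRE
t=6: input=1 -> V=6
t=7: input=1 -> V=0 FIRE
t=8: input=1 -> V=6
t=9: input=2 -> V=0 FIRE
t=10: input=2 -> V=0 FIRE
t=11: input=2 -> V=0 FIRE
t=12: input=2 -> V=0 FIRE
t=13: input=1 -> V=6

Answer: 0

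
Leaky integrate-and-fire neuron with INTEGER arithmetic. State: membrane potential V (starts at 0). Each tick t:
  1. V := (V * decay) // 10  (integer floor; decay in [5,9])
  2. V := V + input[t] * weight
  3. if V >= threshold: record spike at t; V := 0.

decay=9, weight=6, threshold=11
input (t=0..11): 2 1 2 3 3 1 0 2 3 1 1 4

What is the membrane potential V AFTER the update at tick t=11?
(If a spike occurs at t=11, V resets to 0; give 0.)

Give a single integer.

Answer: 0

Derivation:
t=0: input=2 -> V=0 FIRE
t=1: input=1 -> V=6
t=2: input=2 -> V=0 FIRE
t=3: input=3 -> V=0 FIRE
t=4: input=3 -> V=0 FIRE
t=5: input=1 -> V=6
t=6: input=0 -> V=5
t=7: input=2 -> V=0 FIRE
t=8: input=3 -> V=0 FIRE
t=9: input=1 -> V=6
t=10: input=1 -> V=0 FIRE
t=11: input=4 -> V=0 FIRE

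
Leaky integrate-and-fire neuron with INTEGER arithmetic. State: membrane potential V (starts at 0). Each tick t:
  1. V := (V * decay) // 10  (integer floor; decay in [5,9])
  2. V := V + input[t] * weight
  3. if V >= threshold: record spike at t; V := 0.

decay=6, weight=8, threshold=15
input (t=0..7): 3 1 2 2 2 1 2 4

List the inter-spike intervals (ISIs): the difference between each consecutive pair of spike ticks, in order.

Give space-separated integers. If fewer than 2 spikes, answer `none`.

Answer: 2 1 1 2 1

Derivation:
t=0: input=3 -> V=0 FIRE
t=1: input=1 -> V=8
t=2: input=2 -> V=0 FIRE
t=3: input=2 -> V=0 FIRE
t=4: input=2 -> V=0 FIRE
t=5: input=1 -> V=8
t=6: input=2 -> V=0 FIRE
t=7: input=4 -> V=0 FIRE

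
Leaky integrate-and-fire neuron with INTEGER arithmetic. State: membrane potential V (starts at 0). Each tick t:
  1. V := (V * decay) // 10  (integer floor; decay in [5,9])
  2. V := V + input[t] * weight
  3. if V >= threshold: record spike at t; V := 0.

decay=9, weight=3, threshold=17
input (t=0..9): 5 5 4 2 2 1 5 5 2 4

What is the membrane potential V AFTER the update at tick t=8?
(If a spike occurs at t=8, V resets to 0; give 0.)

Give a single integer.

t=0: input=5 -> V=15
t=1: input=5 -> V=0 FIRE
t=2: input=4 -> V=12
t=3: input=2 -> V=16
t=4: input=2 -> V=0 FIRE
t=5: input=1 -> V=3
t=6: input=5 -> V=0 FIRE
t=7: input=5 -> V=15
t=8: input=2 -> V=0 FIRE
t=9: input=4 -> V=12

Answer: 0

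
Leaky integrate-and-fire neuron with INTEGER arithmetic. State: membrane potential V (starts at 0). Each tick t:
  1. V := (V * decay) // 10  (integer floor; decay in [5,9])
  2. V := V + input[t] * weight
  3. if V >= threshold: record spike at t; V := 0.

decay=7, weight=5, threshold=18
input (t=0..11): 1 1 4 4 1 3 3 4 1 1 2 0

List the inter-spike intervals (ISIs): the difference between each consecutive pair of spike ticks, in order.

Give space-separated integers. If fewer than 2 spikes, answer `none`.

t=0: input=1 -> V=5
t=1: input=1 -> V=8
t=2: input=4 -> V=0 FIRE
t=3: input=4 -> V=0 FIRE
t=4: input=1 -> V=5
t=5: input=3 -> V=0 FIRE
t=6: input=3 -> V=15
t=7: input=4 -> V=0 FIRE
t=8: input=1 -> V=5
t=9: input=1 -> V=8
t=10: input=2 -> V=15
t=11: input=0 -> V=10

Answer: 1 2 2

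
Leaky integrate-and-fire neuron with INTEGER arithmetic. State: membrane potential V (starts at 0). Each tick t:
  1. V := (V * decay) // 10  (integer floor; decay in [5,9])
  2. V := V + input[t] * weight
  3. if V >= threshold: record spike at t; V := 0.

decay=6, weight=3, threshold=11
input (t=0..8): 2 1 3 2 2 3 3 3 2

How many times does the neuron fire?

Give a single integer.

Answer: 3

Derivation:
t=0: input=2 -> V=6
t=1: input=1 -> V=6
t=2: input=3 -> V=0 FIRE
t=3: input=2 -> V=6
t=4: input=2 -> V=9
t=5: input=3 -> V=0 FIRE
t=6: input=3 -> V=9
t=7: input=3 -> V=0 FIRE
t=8: input=2 -> V=6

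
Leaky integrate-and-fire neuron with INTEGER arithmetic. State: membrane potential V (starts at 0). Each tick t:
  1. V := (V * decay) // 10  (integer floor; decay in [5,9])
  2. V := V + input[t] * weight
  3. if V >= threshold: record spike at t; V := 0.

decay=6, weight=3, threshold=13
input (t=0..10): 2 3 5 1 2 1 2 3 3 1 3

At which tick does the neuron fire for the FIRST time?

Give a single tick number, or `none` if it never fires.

Answer: 2

Derivation:
t=0: input=2 -> V=6
t=1: input=3 -> V=12
t=2: input=5 -> V=0 FIRE
t=3: input=1 -> V=3
t=4: input=2 -> V=7
t=5: input=1 -> V=7
t=6: input=2 -> V=10
t=7: input=3 -> V=0 FIRE
t=8: input=3 -> V=9
t=9: input=1 -> V=8
t=10: input=3 -> V=0 FIRE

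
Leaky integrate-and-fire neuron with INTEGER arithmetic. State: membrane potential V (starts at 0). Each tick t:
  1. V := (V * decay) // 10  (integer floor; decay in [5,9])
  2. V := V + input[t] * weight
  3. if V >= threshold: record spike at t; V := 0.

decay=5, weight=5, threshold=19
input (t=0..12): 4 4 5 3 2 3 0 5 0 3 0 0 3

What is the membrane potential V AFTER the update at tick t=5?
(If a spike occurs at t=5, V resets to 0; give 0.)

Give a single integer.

Answer: 0

Derivation:
t=0: input=4 -> V=0 FIRE
t=1: input=4 -> V=0 FIRE
t=2: input=5 -> V=0 FIRE
t=3: input=3 -> V=15
t=4: input=2 -> V=17
t=5: input=3 -> V=0 FIRE
t=6: input=0 -> V=0
t=7: input=5 -> V=0 FIRE
t=8: input=0 -> V=0
t=9: input=3 -> V=15
t=10: input=0 -> V=7
t=11: input=0 -> V=3
t=12: input=3 -> V=16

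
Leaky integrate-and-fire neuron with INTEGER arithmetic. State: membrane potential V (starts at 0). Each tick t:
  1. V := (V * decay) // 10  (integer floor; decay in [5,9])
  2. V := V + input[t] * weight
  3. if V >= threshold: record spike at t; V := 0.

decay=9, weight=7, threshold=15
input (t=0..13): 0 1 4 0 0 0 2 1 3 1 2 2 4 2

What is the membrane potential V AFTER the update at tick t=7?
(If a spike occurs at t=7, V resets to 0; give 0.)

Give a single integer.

Answer: 0

Derivation:
t=0: input=0 -> V=0
t=1: input=1 -> V=7
t=2: input=4 -> V=0 FIRE
t=3: input=0 -> V=0
t=4: input=0 -> V=0
t=5: input=0 -> V=0
t=6: input=2 -> V=14
t=7: input=1 -> V=0 FIRE
t=8: input=3 -> V=0 FIRE
t=9: input=1 -> V=7
t=10: input=2 -> V=0 FIRE
t=11: input=2 -> V=14
t=12: input=4 -> V=0 FIRE
t=13: input=2 -> V=14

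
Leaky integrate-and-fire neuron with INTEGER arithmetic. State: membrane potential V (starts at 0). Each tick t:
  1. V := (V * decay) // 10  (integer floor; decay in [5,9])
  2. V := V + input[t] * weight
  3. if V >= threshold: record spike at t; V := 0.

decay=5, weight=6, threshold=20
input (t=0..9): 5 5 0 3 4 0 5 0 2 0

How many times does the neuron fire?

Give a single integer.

Answer: 4

Derivation:
t=0: input=5 -> V=0 FIRE
t=1: input=5 -> V=0 FIRE
t=2: input=0 -> V=0
t=3: input=3 -> V=18
t=4: input=4 -> V=0 FIRE
t=5: input=0 -> V=0
t=6: input=5 -> V=0 FIRE
t=7: input=0 -> V=0
t=8: input=2 -> V=12
t=9: input=0 -> V=6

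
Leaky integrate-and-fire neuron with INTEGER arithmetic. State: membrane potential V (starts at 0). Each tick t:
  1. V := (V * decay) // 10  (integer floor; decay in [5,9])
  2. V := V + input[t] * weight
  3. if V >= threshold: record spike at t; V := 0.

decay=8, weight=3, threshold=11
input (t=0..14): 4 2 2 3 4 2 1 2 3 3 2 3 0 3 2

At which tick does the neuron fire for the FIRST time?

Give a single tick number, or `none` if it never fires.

Answer: 0

Derivation:
t=0: input=4 -> V=0 FIRE
t=1: input=2 -> V=6
t=2: input=2 -> V=10
t=3: input=3 -> V=0 FIRE
t=4: input=4 -> V=0 FIRE
t=5: input=2 -> V=6
t=6: input=1 -> V=7
t=7: input=2 -> V=0 FIRE
t=8: input=3 -> V=9
t=9: input=3 -> V=0 FIRE
t=10: input=2 -> V=6
t=11: input=3 -> V=0 FIRE
t=12: input=0 -> V=0
t=13: input=3 -> V=9
t=14: input=2 -> V=0 FIRE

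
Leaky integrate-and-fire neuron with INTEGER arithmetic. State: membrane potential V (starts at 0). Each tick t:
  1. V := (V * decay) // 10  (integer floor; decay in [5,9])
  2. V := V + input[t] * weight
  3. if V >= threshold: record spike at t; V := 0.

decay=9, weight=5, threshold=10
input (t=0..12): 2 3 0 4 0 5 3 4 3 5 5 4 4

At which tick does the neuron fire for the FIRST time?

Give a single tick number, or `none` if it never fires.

t=0: input=2 -> V=0 FIRE
t=1: input=3 -> V=0 FIRE
t=2: input=0 -> V=0
t=3: input=4 -> V=0 FIRE
t=4: input=0 -> V=0
t=5: input=5 -> V=0 FIRE
t=6: input=3 -> V=0 FIRE
t=7: input=4 -> V=0 FIRE
t=8: input=3 -> V=0 FIRE
t=9: input=5 -> V=0 FIRE
t=10: input=5 -> V=0 FIRE
t=11: input=4 -> V=0 FIRE
t=12: input=4 -> V=0 FIRE

Answer: 0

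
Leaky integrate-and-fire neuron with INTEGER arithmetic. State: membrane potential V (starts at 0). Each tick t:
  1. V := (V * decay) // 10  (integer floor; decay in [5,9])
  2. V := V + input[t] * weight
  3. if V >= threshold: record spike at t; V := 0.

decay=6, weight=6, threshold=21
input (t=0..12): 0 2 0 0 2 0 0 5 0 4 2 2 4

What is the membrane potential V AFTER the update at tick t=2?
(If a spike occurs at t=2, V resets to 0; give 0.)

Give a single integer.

t=0: input=0 -> V=0
t=1: input=2 -> V=12
t=2: input=0 -> V=7
t=3: input=0 -> V=4
t=4: input=2 -> V=14
t=5: input=0 -> V=8
t=6: input=0 -> V=4
t=7: input=5 -> V=0 FIRE
t=8: input=0 -> V=0
t=9: input=4 -> V=0 FIRE
t=10: input=2 -> V=12
t=11: input=2 -> V=19
t=12: input=4 -> V=0 FIRE

Answer: 7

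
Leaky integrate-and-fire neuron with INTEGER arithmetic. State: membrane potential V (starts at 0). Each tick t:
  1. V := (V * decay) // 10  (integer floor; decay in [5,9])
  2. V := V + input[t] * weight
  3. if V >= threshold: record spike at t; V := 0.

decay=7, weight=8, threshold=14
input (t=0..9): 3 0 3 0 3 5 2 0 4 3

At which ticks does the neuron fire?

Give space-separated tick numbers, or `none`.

t=0: input=3 -> V=0 FIRE
t=1: input=0 -> V=0
t=2: input=3 -> V=0 FIRE
t=3: input=0 -> V=0
t=4: input=3 -> V=0 FIRE
t=5: input=5 -> V=0 FIRE
t=6: input=2 -> V=0 FIRE
t=7: input=0 -> V=0
t=8: input=4 -> V=0 FIRE
t=9: input=3 -> V=0 FIRE

Answer: 0 2 4 5 6 8 9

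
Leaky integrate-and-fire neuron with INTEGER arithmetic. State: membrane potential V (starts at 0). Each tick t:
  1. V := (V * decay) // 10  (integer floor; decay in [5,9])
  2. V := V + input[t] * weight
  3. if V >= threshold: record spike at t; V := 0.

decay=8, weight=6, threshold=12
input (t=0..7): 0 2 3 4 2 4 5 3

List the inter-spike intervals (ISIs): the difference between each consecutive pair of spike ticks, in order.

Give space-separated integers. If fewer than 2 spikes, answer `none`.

Answer: 1 1 1 1 1 1

Derivation:
t=0: input=0 -> V=0
t=1: input=2 -> V=0 FIRE
t=2: input=3 -> V=0 FIRE
t=3: input=4 -> V=0 FIRE
t=4: input=2 -> V=0 FIRE
t=5: input=4 -> V=0 FIRE
t=6: input=5 -> V=0 FIRE
t=7: input=3 -> V=0 FIRE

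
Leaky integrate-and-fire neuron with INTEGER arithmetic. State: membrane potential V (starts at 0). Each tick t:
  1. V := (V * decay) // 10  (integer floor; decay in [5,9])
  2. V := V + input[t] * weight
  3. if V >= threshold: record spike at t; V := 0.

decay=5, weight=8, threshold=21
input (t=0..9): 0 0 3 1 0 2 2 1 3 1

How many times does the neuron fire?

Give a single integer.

Answer: 3

Derivation:
t=0: input=0 -> V=0
t=1: input=0 -> V=0
t=2: input=3 -> V=0 FIRE
t=3: input=1 -> V=8
t=4: input=0 -> V=4
t=5: input=2 -> V=18
t=6: input=2 -> V=0 FIRE
t=7: input=1 -> V=8
t=8: input=3 -> V=0 FIRE
t=9: input=1 -> V=8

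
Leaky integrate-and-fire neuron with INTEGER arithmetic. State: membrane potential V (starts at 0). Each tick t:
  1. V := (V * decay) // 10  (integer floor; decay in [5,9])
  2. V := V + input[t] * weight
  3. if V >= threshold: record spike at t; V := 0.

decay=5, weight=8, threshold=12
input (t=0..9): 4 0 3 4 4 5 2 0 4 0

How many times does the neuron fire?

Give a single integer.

t=0: input=4 -> V=0 FIRE
t=1: input=0 -> V=0
t=2: input=3 -> V=0 FIRE
t=3: input=4 -> V=0 FIRE
t=4: input=4 -> V=0 FIRE
t=5: input=5 -> V=0 FIRE
t=6: input=2 -> V=0 FIRE
t=7: input=0 -> V=0
t=8: input=4 -> V=0 FIRE
t=9: input=0 -> V=0

Answer: 7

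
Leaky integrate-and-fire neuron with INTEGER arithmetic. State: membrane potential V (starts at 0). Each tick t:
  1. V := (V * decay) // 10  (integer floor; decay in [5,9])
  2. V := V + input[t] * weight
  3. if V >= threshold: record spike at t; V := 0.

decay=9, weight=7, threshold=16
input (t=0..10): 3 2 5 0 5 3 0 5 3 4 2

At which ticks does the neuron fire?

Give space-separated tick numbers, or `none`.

Answer: 0 2 4 5 7 8 9

Derivation:
t=0: input=3 -> V=0 FIRE
t=1: input=2 -> V=14
t=2: input=5 -> V=0 FIRE
t=3: input=0 -> V=0
t=4: input=5 -> V=0 FIRE
t=5: input=3 -> V=0 FIRE
t=6: input=0 -> V=0
t=7: input=5 -> V=0 FIRE
t=8: input=3 -> V=0 FIRE
t=9: input=4 -> V=0 FIRE
t=10: input=2 -> V=14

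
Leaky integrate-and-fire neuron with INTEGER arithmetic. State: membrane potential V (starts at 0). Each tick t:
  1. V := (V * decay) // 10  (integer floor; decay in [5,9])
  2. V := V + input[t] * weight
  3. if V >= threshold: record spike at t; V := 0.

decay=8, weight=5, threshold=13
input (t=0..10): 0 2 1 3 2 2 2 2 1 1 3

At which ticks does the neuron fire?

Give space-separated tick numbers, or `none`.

t=0: input=0 -> V=0
t=1: input=2 -> V=10
t=2: input=1 -> V=0 FIRE
t=3: input=3 -> V=0 FIRE
t=4: input=2 -> V=10
t=5: input=2 -> V=0 FIRE
t=6: input=2 -> V=10
t=7: input=2 -> V=0 FIRE
t=8: input=1 -> V=5
t=9: input=1 -> V=9
t=10: input=3 -> V=0 FIRE

Answer: 2 3 5 7 10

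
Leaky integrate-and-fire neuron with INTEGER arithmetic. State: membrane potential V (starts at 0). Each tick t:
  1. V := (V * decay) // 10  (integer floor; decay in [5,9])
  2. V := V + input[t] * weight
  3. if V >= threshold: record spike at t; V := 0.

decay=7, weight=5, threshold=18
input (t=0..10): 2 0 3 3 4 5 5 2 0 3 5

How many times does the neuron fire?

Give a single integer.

t=0: input=2 -> V=10
t=1: input=0 -> V=7
t=2: input=3 -> V=0 FIRE
t=3: input=3 -> V=15
t=4: input=4 -> V=0 FIRE
t=5: input=5 -> V=0 FIRE
t=6: input=5 -> V=0 FIRE
t=7: input=2 -> V=10
t=8: input=0 -> V=7
t=9: input=3 -> V=0 FIRE
t=10: input=5 -> V=0 FIRE

Answer: 6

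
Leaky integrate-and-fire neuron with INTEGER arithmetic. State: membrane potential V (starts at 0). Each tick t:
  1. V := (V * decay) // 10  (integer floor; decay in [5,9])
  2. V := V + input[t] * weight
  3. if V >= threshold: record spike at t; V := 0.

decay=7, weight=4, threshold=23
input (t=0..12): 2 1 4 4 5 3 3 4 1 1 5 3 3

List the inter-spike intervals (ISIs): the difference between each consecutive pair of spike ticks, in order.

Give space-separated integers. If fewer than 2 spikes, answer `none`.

Answer: 2 2 3

Derivation:
t=0: input=2 -> V=8
t=1: input=1 -> V=9
t=2: input=4 -> V=22
t=3: input=4 -> V=0 FIRE
t=4: input=5 -> V=20
t=5: input=3 -> V=0 FIRE
t=6: input=3 -> V=12
t=7: input=4 -> V=0 FIRE
t=8: input=1 -> V=4
t=9: input=1 -> V=6
t=10: input=5 -> V=0 FIRE
t=11: input=3 -> V=12
t=12: input=3 -> V=20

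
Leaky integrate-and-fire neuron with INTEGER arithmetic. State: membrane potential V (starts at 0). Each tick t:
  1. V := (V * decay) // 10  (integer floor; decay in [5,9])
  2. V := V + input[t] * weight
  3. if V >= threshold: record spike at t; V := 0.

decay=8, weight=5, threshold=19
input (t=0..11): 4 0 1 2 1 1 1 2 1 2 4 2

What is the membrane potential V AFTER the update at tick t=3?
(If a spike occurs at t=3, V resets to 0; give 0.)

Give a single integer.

t=0: input=4 -> V=0 FIRE
t=1: input=0 -> V=0
t=2: input=1 -> V=5
t=3: input=2 -> V=14
t=4: input=1 -> V=16
t=5: input=1 -> V=17
t=6: input=1 -> V=18
t=7: input=2 -> V=0 FIRE
t=8: input=1 -> V=5
t=9: input=2 -> V=14
t=10: input=4 -> V=0 FIRE
t=11: input=2 -> V=10

Answer: 14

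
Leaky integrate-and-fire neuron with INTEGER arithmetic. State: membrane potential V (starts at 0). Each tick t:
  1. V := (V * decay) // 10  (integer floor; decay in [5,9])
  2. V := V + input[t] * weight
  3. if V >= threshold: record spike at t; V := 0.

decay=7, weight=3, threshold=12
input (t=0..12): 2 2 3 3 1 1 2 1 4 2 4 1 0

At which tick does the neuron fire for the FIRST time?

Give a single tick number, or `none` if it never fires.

Answer: 2

Derivation:
t=0: input=2 -> V=6
t=1: input=2 -> V=10
t=2: input=3 -> V=0 FIRE
t=3: input=3 -> V=9
t=4: input=1 -> V=9
t=5: input=1 -> V=9
t=6: input=2 -> V=0 FIRE
t=7: input=1 -> V=3
t=8: input=4 -> V=0 FIRE
t=9: input=2 -> V=6
t=10: input=4 -> V=0 FIRE
t=11: input=1 -> V=3
t=12: input=0 -> V=2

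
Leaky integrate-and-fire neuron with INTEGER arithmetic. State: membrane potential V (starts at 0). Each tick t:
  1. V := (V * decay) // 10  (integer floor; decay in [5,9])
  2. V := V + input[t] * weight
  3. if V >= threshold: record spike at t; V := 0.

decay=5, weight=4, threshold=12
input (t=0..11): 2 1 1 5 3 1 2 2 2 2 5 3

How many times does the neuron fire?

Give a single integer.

Answer: 6

Derivation:
t=0: input=2 -> V=8
t=1: input=1 -> V=8
t=2: input=1 -> V=8
t=3: input=5 -> V=0 FIRE
t=4: input=3 -> V=0 FIRE
t=5: input=1 -> V=4
t=6: input=2 -> V=10
t=7: input=2 -> V=0 FIRE
t=8: input=2 -> V=8
t=9: input=2 -> V=0 FIRE
t=10: input=5 -> V=0 FIRE
t=11: input=3 -> V=0 FIRE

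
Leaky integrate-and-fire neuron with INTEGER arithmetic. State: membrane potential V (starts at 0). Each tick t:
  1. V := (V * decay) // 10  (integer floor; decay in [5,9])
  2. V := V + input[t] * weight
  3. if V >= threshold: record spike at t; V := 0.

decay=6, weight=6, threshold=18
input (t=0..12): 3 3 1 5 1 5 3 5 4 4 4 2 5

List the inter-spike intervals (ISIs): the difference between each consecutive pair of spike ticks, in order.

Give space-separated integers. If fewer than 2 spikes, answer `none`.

Answer: 1 2 2 1 1 1 1 1 2

Derivation:
t=0: input=3 -> V=0 FIRE
t=1: input=3 -> V=0 FIRE
t=2: input=1 -> V=6
t=3: input=5 -> V=0 FIRE
t=4: input=1 -> V=6
t=5: input=5 -> V=0 FIRE
t=6: input=3 -> V=0 FIRE
t=7: input=5 -> V=0 FIRE
t=8: input=4 -> V=0 FIRE
t=9: input=4 -> V=0 FIRE
t=10: input=4 -> V=0 FIRE
t=11: input=2 -> V=12
t=12: input=5 -> V=0 FIRE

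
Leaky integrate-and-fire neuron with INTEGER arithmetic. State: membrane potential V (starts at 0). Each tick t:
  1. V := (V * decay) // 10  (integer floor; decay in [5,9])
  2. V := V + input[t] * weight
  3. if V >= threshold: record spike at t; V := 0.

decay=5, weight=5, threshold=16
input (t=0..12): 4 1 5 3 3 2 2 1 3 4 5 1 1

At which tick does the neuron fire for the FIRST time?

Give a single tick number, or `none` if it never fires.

t=0: input=4 -> V=0 FIRE
t=1: input=1 -> V=5
t=2: input=5 -> V=0 FIRE
t=3: input=3 -> V=15
t=4: input=3 -> V=0 FIRE
t=5: input=2 -> V=10
t=6: input=2 -> V=15
t=7: input=1 -> V=12
t=8: input=3 -> V=0 FIRE
t=9: input=4 -> V=0 FIRE
t=10: input=5 -> V=0 FIRE
t=11: input=1 -> V=5
t=12: input=1 -> V=7

Answer: 0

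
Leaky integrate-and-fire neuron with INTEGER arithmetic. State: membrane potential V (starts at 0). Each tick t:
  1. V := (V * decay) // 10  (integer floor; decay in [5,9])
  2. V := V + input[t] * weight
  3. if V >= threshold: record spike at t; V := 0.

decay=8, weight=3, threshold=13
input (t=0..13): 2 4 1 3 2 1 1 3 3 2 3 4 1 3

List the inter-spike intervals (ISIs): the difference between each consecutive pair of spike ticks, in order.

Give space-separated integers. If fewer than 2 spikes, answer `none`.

t=0: input=2 -> V=6
t=1: input=4 -> V=0 FIRE
t=2: input=1 -> V=3
t=3: input=3 -> V=11
t=4: input=2 -> V=0 FIRE
t=5: input=1 -> V=3
t=6: input=1 -> V=5
t=7: input=3 -> V=0 FIRE
t=8: input=3 -> V=9
t=9: input=2 -> V=0 FIRE
t=10: input=3 -> V=9
t=11: input=4 -> V=0 FIRE
t=12: input=1 -> V=3
t=13: input=3 -> V=11

Answer: 3 3 2 2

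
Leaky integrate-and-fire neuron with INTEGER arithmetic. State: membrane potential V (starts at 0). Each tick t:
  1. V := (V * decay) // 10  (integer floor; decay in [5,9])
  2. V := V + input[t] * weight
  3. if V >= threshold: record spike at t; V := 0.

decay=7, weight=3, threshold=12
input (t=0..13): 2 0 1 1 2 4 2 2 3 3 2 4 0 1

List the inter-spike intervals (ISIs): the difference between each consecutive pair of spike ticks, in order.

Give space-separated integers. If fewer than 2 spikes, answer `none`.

Answer: 3 2 1

Derivation:
t=0: input=2 -> V=6
t=1: input=0 -> V=4
t=2: input=1 -> V=5
t=3: input=1 -> V=6
t=4: input=2 -> V=10
t=5: input=4 -> V=0 FIRE
t=6: input=2 -> V=6
t=7: input=2 -> V=10
t=8: input=3 -> V=0 FIRE
t=9: input=3 -> V=9
t=10: input=2 -> V=0 FIRE
t=11: input=4 -> V=0 FIRE
t=12: input=0 -> V=0
t=13: input=1 -> V=3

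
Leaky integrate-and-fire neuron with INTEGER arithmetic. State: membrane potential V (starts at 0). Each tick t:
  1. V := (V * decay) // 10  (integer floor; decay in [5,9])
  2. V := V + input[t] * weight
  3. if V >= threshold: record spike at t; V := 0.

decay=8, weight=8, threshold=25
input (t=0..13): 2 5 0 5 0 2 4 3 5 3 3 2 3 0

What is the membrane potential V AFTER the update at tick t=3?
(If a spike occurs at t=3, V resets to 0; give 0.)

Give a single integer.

Answer: 0

Derivation:
t=0: input=2 -> V=16
t=1: input=5 -> V=0 FIRE
t=2: input=0 -> V=0
t=3: input=5 -> V=0 FIRE
t=4: input=0 -> V=0
t=5: input=2 -> V=16
t=6: input=4 -> V=0 FIRE
t=7: input=3 -> V=24
t=8: input=5 -> V=0 FIRE
t=9: input=3 -> V=24
t=10: input=3 -> V=0 FIRE
t=11: input=2 -> V=16
t=12: input=3 -> V=0 FIRE
t=13: input=0 -> V=0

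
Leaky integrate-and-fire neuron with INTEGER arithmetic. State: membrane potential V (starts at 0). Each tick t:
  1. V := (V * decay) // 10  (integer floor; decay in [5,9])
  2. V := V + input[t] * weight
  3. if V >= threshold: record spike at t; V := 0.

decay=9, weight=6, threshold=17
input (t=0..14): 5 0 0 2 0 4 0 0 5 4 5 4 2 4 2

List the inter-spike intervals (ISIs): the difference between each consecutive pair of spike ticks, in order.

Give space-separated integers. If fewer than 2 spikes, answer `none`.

t=0: input=5 -> V=0 FIRE
t=1: input=0 -> V=0
t=2: input=0 -> V=0
t=3: input=2 -> V=12
t=4: input=0 -> V=10
t=5: input=4 -> V=0 FIRE
t=6: input=0 -> V=0
t=7: input=0 -> V=0
t=8: input=5 -> V=0 FIRE
t=9: input=4 -> V=0 FIRE
t=10: input=5 -> V=0 FIRE
t=11: input=4 -> V=0 FIRE
t=12: input=2 -> V=12
t=13: input=4 -> V=0 FIRE
t=14: input=2 -> V=12

Answer: 5 3 1 1 1 2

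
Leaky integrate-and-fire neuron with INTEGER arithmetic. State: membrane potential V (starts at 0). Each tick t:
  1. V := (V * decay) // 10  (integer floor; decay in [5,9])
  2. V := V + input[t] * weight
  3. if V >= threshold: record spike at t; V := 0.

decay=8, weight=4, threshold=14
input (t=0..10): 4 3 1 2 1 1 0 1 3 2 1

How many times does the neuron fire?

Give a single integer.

t=0: input=4 -> V=0 FIRE
t=1: input=3 -> V=12
t=2: input=1 -> V=13
t=3: input=2 -> V=0 FIRE
t=4: input=1 -> V=4
t=5: input=1 -> V=7
t=6: input=0 -> V=5
t=7: input=1 -> V=8
t=8: input=3 -> V=0 FIRE
t=9: input=2 -> V=8
t=10: input=1 -> V=10

Answer: 3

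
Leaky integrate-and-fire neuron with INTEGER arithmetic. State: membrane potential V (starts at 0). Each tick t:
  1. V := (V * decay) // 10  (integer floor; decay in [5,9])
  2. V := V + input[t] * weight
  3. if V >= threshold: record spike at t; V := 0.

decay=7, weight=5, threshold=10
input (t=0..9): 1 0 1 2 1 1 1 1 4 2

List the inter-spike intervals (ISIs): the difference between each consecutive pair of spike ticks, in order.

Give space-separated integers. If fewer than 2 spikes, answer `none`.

t=0: input=1 -> V=5
t=1: input=0 -> V=3
t=2: input=1 -> V=7
t=3: input=2 -> V=0 FIRE
t=4: input=1 -> V=5
t=5: input=1 -> V=8
t=6: input=1 -> V=0 FIRE
t=7: input=1 -> V=5
t=8: input=4 -> V=0 FIRE
t=9: input=2 -> V=0 FIRE

Answer: 3 2 1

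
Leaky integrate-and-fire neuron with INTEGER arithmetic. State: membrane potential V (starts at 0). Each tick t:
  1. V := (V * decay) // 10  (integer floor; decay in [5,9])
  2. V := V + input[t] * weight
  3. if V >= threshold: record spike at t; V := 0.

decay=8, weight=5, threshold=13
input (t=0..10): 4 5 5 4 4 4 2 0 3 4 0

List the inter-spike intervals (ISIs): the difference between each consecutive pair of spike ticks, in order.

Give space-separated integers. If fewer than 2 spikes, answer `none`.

t=0: input=4 -> V=0 FIRE
t=1: input=5 -> V=0 FIRE
t=2: input=5 -> V=0 FIRE
t=3: input=4 -> V=0 FIRE
t=4: input=4 -> V=0 FIRE
t=5: input=4 -> V=0 FIRE
t=6: input=2 -> V=10
t=7: input=0 -> V=8
t=8: input=3 -> V=0 FIRE
t=9: input=4 -> V=0 FIRE
t=10: input=0 -> V=0

Answer: 1 1 1 1 1 3 1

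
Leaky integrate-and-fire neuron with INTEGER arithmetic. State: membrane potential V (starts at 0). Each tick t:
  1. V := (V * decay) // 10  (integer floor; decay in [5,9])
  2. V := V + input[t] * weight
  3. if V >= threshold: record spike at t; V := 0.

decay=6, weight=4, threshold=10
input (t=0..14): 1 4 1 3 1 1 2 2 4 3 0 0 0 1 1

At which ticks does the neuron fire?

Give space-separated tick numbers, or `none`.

Answer: 1 3 6 8 9

Derivation:
t=0: input=1 -> V=4
t=1: input=4 -> V=0 FIRE
t=2: input=1 -> V=4
t=3: input=3 -> V=0 FIRE
t=4: input=1 -> V=4
t=5: input=1 -> V=6
t=6: input=2 -> V=0 FIRE
t=7: input=2 -> V=8
t=8: input=4 -> V=0 FIRE
t=9: input=3 -> V=0 FIRE
t=10: input=0 -> V=0
t=11: input=0 -> V=0
t=12: input=0 -> V=0
t=13: input=1 -> V=4
t=14: input=1 -> V=6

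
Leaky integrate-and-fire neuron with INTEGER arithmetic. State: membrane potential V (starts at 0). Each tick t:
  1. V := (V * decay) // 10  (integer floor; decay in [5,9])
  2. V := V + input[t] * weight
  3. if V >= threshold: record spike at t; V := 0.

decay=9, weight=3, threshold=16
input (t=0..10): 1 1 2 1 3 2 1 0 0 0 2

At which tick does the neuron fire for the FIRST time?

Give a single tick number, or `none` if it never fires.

t=0: input=1 -> V=3
t=1: input=1 -> V=5
t=2: input=2 -> V=10
t=3: input=1 -> V=12
t=4: input=3 -> V=0 FIRE
t=5: input=2 -> V=6
t=6: input=1 -> V=8
t=7: input=0 -> V=7
t=8: input=0 -> V=6
t=9: input=0 -> V=5
t=10: input=2 -> V=10

Answer: 4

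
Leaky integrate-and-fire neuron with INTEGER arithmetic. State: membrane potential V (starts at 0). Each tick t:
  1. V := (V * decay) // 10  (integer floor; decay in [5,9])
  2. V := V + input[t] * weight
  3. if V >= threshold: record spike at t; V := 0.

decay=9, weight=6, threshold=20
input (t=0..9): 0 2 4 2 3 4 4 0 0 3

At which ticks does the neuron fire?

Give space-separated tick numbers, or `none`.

t=0: input=0 -> V=0
t=1: input=2 -> V=12
t=2: input=4 -> V=0 FIRE
t=3: input=2 -> V=12
t=4: input=3 -> V=0 FIRE
t=5: input=4 -> V=0 FIRE
t=6: input=4 -> V=0 FIRE
t=7: input=0 -> V=0
t=8: input=0 -> V=0
t=9: input=3 -> V=18

Answer: 2 4 5 6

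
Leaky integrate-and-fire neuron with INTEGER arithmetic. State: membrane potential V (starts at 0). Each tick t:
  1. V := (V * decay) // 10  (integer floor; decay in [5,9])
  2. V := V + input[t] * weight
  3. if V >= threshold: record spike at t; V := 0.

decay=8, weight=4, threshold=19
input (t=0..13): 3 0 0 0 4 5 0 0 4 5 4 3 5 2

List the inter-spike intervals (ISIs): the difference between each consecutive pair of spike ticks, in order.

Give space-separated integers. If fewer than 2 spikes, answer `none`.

Answer: 1 4 2 1

Derivation:
t=0: input=3 -> V=12
t=1: input=0 -> V=9
t=2: input=0 -> V=7
t=3: input=0 -> V=5
t=4: input=4 -> V=0 FIRE
t=5: input=5 -> V=0 FIRE
t=6: input=0 -> V=0
t=7: input=0 -> V=0
t=8: input=4 -> V=16
t=9: input=5 -> V=0 FIRE
t=10: input=4 -> V=16
t=11: input=3 -> V=0 FIRE
t=12: input=5 -> V=0 FIRE
t=13: input=2 -> V=8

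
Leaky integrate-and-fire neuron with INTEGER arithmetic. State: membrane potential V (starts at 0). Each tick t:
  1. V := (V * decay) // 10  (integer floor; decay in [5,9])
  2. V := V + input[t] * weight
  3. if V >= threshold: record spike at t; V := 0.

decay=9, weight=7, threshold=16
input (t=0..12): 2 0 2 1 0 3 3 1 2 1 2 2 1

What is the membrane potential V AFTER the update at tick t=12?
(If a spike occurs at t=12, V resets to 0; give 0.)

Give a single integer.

t=0: input=2 -> V=14
t=1: input=0 -> V=12
t=2: input=2 -> V=0 FIRE
t=3: input=1 -> V=7
t=4: input=0 -> V=6
t=5: input=3 -> V=0 FIRE
t=6: input=3 -> V=0 FIRE
t=7: input=1 -> V=7
t=8: input=2 -> V=0 FIRE
t=9: input=1 -> V=7
t=10: input=2 -> V=0 FIRE
t=11: input=2 -> V=14
t=12: input=1 -> V=0 FIRE

Answer: 0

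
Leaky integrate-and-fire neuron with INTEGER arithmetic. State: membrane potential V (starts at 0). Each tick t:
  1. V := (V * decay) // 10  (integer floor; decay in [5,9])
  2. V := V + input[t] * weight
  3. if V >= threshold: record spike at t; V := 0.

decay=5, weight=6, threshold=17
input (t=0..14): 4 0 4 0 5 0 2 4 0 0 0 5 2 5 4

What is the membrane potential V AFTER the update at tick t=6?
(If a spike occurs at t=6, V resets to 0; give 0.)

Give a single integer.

Answer: 12

Derivation:
t=0: input=4 -> V=0 FIRE
t=1: input=0 -> V=0
t=2: input=4 -> V=0 FIRE
t=3: input=0 -> V=0
t=4: input=5 -> V=0 FIRE
t=5: input=0 -> V=0
t=6: input=2 -> V=12
t=7: input=4 -> V=0 FIRE
t=8: input=0 -> V=0
t=9: input=0 -> V=0
t=10: input=0 -> V=0
t=11: input=5 -> V=0 FIRE
t=12: input=2 -> V=12
t=13: input=5 -> V=0 FIRE
t=14: input=4 -> V=0 FIRE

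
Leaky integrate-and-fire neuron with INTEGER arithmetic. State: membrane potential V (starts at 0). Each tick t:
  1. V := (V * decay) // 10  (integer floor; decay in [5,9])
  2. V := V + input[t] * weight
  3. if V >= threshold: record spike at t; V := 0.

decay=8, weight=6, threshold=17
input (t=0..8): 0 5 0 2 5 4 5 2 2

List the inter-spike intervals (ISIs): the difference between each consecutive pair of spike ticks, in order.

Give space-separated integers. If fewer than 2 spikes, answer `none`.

t=0: input=0 -> V=0
t=1: input=5 -> V=0 FIRE
t=2: input=0 -> V=0
t=3: input=2 -> V=12
t=4: input=5 -> V=0 FIRE
t=5: input=4 -> V=0 FIRE
t=6: input=5 -> V=0 FIRE
t=7: input=2 -> V=12
t=8: input=2 -> V=0 FIRE

Answer: 3 1 1 2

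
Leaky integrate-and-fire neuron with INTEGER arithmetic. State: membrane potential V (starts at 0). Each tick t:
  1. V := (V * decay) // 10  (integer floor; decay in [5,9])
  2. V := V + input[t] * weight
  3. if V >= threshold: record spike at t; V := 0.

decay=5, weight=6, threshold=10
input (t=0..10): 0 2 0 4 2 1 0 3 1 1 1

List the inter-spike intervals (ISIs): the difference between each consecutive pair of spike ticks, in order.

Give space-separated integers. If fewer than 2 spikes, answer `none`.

Answer: 2 1 3 3

Derivation:
t=0: input=0 -> V=0
t=1: input=2 -> V=0 FIRE
t=2: input=0 -> V=0
t=3: input=4 -> V=0 FIRE
t=4: input=2 -> V=0 FIRE
t=5: input=1 -> V=6
t=6: input=0 -> V=3
t=7: input=3 -> V=0 FIRE
t=8: input=1 -> V=6
t=9: input=1 -> V=9
t=10: input=1 -> V=0 FIRE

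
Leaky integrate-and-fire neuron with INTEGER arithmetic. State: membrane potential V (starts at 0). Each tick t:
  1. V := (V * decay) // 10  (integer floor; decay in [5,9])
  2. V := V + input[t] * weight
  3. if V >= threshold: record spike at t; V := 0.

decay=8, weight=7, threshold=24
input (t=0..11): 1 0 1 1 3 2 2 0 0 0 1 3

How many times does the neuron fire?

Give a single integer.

t=0: input=1 -> V=7
t=1: input=0 -> V=5
t=2: input=1 -> V=11
t=3: input=1 -> V=15
t=4: input=3 -> V=0 FIRE
t=5: input=2 -> V=14
t=6: input=2 -> V=0 FIRE
t=7: input=0 -> V=0
t=8: input=0 -> V=0
t=9: input=0 -> V=0
t=10: input=1 -> V=7
t=11: input=3 -> V=0 FIRE

Answer: 3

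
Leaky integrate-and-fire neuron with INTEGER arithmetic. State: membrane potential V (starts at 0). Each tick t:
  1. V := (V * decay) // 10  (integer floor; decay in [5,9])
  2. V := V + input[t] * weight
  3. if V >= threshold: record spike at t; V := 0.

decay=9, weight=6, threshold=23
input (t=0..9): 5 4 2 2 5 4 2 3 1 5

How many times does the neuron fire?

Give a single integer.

t=0: input=5 -> V=0 FIRE
t=1: input=4 -> V=0 FIRE
t=2: input=2 -> V=12
t=3: input=2 -> V=22
t=4: input=5 -> V=0 FIRE
t=5: input=4 -> V=0 FIRE
t=6: input=2 -> V=12
t=7: input=3 -> V=0 FIRE
t=8: input=1 -> V=6
t=9: input=5 -> V=0 FIRE

Answer: 6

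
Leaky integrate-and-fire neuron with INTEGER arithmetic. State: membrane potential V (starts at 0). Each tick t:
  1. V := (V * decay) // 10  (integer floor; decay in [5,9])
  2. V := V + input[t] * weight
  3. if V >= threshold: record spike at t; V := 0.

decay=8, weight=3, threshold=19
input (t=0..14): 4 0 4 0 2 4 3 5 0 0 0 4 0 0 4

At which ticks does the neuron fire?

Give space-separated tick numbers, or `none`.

t=0: input=4 -> V=12
t=1: input=0 -> V=9
t=2: input=4 -> V=0 FIRE
t=3: input=0 -> V=0
t=4: input=2 -> V=6
t=5: input=4 -> V=16
t=6: input=3 -> V=0 FIRE
t=7: input=5 -> V=15
t=8: input=0 -> V=12
t=9: input=0 -> V=9
t=10: input=0 -> V=7
t=11: input=4 -> V=17
t=12: input=0 -> V=13
t=13: input=0 -> V=10
t=14: input=4 -> V=0 FIRE

Answer: 2 6 14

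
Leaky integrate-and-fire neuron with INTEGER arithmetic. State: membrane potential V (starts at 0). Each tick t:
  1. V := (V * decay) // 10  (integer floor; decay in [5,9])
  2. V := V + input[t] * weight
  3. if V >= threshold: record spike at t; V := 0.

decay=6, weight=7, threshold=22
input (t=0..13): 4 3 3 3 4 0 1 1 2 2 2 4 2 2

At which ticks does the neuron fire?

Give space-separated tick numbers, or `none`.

Answer: 0 2 4 9 11 13

Derivation:
t=0: input=4 -> V=0 FIRE
t=1: input=3 -> V=21
t=2: input=3 -> V=0 FIRE
t=3: input=3 -> V=21
t=4: input=4 -> V=0 FIRE
t=5: input=0 -> V=0
t=6: input=1 -> V=7
t=7: input=1 -> V=11
t=8: input=2 -> V=20
t=9: input=2 -> V=0 FIRE
t=10: input=2 -> V=14
t=11: input=4 -> V=0 FIRE
t=12: input=2 -> V=14
t=13: input=2 -> V=0 FIRE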